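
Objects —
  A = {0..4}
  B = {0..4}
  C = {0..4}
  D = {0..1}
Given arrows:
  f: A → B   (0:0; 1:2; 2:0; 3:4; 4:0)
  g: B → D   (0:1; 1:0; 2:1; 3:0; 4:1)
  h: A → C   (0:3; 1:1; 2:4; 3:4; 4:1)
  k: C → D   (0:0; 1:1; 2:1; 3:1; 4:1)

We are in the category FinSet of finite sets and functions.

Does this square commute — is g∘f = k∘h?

Path 1 = f;g:
  0 f→0 g→1
  1 f→2 g→1
  2 f→0 g→1
  3 f→4 g→1
  4 f→0 g→1
  ⟦path⟧₁ = (0:1; 1:1; 2:1; 3:1; 4:1)
Path 2 = h;k:
  0 h→3 k→1
  1 h→1 k→1
  2 h→4 k→1
  3 h→4 k→1
  4 h→1 k→1
  ⟦path⟧₂ = (0:1; 1:1; 2:1; 3:1; 4:1)
Equal? same morphism ✓

Answer: COMMUTES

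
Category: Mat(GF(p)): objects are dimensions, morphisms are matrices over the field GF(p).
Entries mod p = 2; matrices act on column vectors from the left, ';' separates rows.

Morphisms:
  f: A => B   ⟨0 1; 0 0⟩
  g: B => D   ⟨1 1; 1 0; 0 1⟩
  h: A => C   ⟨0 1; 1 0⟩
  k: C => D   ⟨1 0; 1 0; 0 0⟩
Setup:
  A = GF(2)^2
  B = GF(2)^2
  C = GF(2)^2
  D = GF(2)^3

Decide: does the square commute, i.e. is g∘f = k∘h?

Answer: COMMUTES

Trace:
Along f;g (path 1):
  e0=⟨1,0⟩ f=>⟨0,0⟩ g=>⟨0,0,0⟩
  e1=⟨0,1⟩ f=>⟨1,0⟩ g=>⟨1,1,0⟩
  composite₁ = ⟨0 1; 0 1; 0 0⟩
Along h;k (path 2):
  e0=⟨1,0⟩ h=>⟨0,1⟩ k=>⟨0,0,0⟩
  e1=⟨0,1⟩ h=>⟨1,0⟩ k=>⟨1,1,0⟩
  composite₂ = ⟨0 1; 0 1; 0 0⟩
Equal? YES — commutes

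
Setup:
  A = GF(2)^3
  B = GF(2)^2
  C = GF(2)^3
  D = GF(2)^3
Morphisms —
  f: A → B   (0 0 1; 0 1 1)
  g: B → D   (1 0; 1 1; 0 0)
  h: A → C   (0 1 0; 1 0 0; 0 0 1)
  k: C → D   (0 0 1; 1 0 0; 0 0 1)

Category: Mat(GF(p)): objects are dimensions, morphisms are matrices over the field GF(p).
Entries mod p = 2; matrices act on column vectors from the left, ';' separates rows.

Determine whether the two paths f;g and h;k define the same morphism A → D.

1) trace f;g:
  e0=[1,0,0] f→[0,0] g→[0,0,0]
  e1=[0,1,0] f→[0,1] g→[0,1,0]
  e2=[0,0,1] f→[1,1] g→[1,0,0]
  ⟦path⟧₁ = (0 0 1; 0 1 0; 0 0 0)
2) trace h;k:
  e0=[1,0,0] h→[0,1,0] k→[0,0,0]
  e1=[0,1,0] h→[1,0,0] k→[0,1,0]
  e2=[0,0,1] h→[0,0,1] k→[1,0,1]
  ⟦path⟧₂ = (0 0 1; 0 1 0; 0 0 1)
Equal? differ; not commutative

Answer: DOES NOT COMMUTE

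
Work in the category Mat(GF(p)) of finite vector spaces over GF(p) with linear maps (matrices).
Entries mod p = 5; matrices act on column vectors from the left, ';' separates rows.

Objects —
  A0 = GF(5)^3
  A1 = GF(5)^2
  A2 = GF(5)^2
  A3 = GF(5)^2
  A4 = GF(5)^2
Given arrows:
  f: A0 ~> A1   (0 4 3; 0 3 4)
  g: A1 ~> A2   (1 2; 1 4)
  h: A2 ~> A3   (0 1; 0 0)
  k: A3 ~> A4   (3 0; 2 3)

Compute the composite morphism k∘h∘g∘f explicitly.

  e0=[1,0,0] f~>[0,0] g~>[0,0] h~>[0,0] k~>[0,0]
  e1=[0,1,0] f~>[4,3] g~>[0,1] h~>[1,0] k~>[3,2]
  e2=[0,0,1] f~>[3,4] g~>[1,4] h~>[4,0] k~>[2,3]
composite: (0 3 2; 0 2 3)

Answer: (0 3 2; 0 2 3)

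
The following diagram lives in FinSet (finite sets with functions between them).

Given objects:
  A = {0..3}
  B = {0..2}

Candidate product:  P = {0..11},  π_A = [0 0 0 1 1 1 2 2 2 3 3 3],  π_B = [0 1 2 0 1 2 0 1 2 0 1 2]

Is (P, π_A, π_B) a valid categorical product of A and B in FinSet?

|A|·|B| = 4·3 = 12;  |P| = 12
Check the pairing map k ↦ (π_A(k), π_B(k)):
  0 -> (0,0)
  1 -> (0,1)
  2 -> (0,2)
  3 -> (1,0)
  4 -> (1,1)
  5 -> (1,2)
  6 -> (2,0)
  7 -> (2,1)
  8 -> (2,2)
  9 -> (3,0)
  10 -> (3,1)
  11 -> (3,2)
distinct pairs in image: 12 / 12 needed
  → bijection onto A×B; projections well-typed.

Answer: VALID PRODUCT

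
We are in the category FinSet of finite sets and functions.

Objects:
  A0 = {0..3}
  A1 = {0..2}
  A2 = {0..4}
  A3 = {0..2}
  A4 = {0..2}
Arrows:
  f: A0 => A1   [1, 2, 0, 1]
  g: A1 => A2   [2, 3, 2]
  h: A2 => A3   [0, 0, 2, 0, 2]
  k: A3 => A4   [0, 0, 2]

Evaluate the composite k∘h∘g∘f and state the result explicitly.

  0 f=>1 g=>3 h=>0 k=>0
  1 f=>2 g=>2 h=>2 k=>2
  2 f=>0 g=>2 h=>2 k=>2
  3 f=>1 g=>3 h=>0 k=>0
result: [0, 2, 2, 0]

Answer: [0, 2, 2, 0]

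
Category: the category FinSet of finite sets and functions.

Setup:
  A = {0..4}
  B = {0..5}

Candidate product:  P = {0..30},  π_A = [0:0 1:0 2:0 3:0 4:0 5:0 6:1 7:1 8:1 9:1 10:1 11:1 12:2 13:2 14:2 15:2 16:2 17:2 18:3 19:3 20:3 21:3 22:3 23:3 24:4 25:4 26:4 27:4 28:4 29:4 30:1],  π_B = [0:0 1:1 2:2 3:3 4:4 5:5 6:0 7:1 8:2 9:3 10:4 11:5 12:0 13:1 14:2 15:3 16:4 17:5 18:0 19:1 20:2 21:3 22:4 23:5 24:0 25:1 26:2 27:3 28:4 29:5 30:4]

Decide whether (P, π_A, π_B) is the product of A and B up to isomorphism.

Answer: NOT A VALID PRODUCT — |P|=31 ≠ |A|·|B|=30

Work:
|A|·|B| = 5·6 = 30;  |P| = 31
  → cardinalities differ; no bijection possible.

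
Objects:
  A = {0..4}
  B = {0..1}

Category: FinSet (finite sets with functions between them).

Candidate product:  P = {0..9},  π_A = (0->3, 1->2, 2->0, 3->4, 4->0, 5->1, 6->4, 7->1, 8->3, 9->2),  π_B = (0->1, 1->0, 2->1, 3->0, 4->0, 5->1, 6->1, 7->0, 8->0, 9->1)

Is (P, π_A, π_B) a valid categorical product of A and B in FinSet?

Answer: VALID PRODUCT

Derivation:
|A|·|B| = 5·2 = 10;  |P| = 10
Check the pairing map k ↦ (π_A(k), π_B(k)):
  0 -> (3,1)
  1 -> (2,0)
  2 -> (0,1)
  3 -> (4,0)
  4 -> (0,0)
  5 -> (1,1)
  6 -> (4,1)
  7 -> (1,0)
  8 -> (3,0)
  9 -> (2,1)
distinct pairs in image: 10 / 10 needed
  → bijection onto A×B; projections well-typed.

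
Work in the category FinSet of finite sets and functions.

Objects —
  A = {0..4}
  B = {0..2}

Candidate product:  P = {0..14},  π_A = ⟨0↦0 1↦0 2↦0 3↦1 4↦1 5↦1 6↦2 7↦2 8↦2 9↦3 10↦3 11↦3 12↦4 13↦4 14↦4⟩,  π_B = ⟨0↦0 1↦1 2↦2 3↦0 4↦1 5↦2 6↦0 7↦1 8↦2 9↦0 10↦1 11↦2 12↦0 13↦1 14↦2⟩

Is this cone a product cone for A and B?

|A|·|B| = 5·3 = 15;  |P| = 15
Check the pairing map k ↦ (π_A(k), π_B(k)):
  0 ↦ (0,0)
  1 ↦ (0,1)
  2 ↦ (0,2)
  3 ↦ (1,0)
  4 ↦ (1,1)
  5 ↦ (1,2)
  6 ↦ (2,0)
  7 ↦ (2,1)
  8 ↦ (2,2)
  9 ↦ (3,0)
  10 ↦ (3,1)
  11 ↦ (3,2)
  12 ↦ (4,0)
  13 ↦ (4,1)
  14 ↦ (4,2)
distinct pairs in image: 15 / 15 needed
  → bijection onto A×B; projections well-typed.

Answer: VALID PRODUCT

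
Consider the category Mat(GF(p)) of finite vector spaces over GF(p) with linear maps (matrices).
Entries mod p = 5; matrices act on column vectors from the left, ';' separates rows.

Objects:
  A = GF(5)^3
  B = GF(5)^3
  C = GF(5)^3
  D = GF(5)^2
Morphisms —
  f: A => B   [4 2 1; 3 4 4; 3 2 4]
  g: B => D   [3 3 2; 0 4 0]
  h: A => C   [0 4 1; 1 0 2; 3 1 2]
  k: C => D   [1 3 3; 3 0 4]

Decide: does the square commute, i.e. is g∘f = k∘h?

Path 1 = f;g:
  e0=[1,0,0] f=>[4,3,3] g=>[2,2]
  e1=[0,1,0] f=>[2,4,2] g=>[2,1]
  e2=[0,0,1] f=>[1,4,4] g=>[3,1]
  ⟦path⟧₁ = [2 2 3; 2 1 1]
Path 2 = h;k:
  e0=[1,0,0] h=>[0,1,3] k=>[2,2]
  e1=[0,1,0] h=>[4,0,1] k=>[2,1]
  e2=[0,0,1] h=>[1,2,2] k=>[3,1]
  ⟦path⟧₂ = [2 2 3; 2 1 1]
Equal? equal; square commutes

Answer: COMMUTES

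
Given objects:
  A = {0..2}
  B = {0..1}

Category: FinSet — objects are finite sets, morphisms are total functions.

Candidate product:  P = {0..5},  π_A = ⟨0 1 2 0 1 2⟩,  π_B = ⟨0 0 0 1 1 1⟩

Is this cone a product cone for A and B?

|A|·|B| = 3·2 = 6;  |P| = 6
Check the pairing map k ↦ (π_A(k), π_B(k)):
  0 -> (0,0)
  1 -> (1,0)
  2 -> (2,0)
  3 -> (0,1)
  4 -> (1,1)
  5 -> (2,1)
distinct pairs in image: 6 / 6 needed
  → bijection onto A×B; projections well-typed.

Answer: VALID PRODUCT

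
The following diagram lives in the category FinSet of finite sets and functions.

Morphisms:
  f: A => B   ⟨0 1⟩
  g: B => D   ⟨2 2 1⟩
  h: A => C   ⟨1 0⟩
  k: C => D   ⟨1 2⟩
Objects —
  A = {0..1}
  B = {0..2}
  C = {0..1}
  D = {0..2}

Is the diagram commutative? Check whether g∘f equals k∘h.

Along f;g (path 1):
  0 f=>0 g=>2
  1 f=>1 g=>2
  result₁ = ⟨2 2⟩
Along h;k (path 2):
  0 h=>1 k=>2
  1 h=>0 k=>1
  result₂ = ⟨2 1⟩
Equal? NO — does not commute

Answer: DOES NOT COMMUTE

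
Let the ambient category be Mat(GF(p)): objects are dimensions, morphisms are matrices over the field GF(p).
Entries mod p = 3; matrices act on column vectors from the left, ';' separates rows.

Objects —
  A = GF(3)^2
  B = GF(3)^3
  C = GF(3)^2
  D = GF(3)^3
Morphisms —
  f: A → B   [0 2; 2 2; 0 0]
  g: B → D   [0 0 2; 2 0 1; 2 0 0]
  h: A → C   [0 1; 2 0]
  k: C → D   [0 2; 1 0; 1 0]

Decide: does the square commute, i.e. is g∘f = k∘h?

Answer: DOES NOT COMMUTE

Work:
Path 1 = f;g:
  e0=(1,0) f→(0,2,0) g→(0,0,0)
  e1=(0,1) f→(2,2,0) g→(0,1,1)
  ⟦path⟧₁ = [0 0; 0 1; 0 1]
Path 2 = h;k:
  e0=(1,0) h→(0,2) k→(1,0,0)
  e1=(0,1) h→(1,0) k→(0,1,1)
  ⟦path⟧₂ = [1 0; 0 1; 0 1]
Equal? NO — does not commute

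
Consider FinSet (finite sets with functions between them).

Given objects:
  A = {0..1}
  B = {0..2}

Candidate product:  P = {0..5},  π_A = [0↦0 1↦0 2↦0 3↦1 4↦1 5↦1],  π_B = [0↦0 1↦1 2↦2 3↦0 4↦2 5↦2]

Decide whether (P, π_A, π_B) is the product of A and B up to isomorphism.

|A|·|B| = 2·3 = 6;  |P| = 6
Check the pairing map k ↦ (π_A(k), π_B(k)):
  0 ↦ (0,0)
  1 ↦ (0,1)
  2 ↦ (0,2)
  3 ↦ (1,0)
  4 ↦ (1,2)
  5 ↦ (1,2)  ✗ repeats pair of k=4
distinct pairs in image: 5 / 6 needed
  → (1,2) hit at k=4 and k=5

Answer: NOT A VALID PRODUCT — duplicate pair at indices 5,4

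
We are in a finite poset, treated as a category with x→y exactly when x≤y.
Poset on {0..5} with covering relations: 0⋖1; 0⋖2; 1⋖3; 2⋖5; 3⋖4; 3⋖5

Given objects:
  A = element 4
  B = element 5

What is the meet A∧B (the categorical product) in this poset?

{x : x<=A ∧ x<=B} = {0,1,3}  (A=4, B=5)
  0 <= 3
  1 <= 3
  3 <= 3
glb = 3

Answer: A∧B = 3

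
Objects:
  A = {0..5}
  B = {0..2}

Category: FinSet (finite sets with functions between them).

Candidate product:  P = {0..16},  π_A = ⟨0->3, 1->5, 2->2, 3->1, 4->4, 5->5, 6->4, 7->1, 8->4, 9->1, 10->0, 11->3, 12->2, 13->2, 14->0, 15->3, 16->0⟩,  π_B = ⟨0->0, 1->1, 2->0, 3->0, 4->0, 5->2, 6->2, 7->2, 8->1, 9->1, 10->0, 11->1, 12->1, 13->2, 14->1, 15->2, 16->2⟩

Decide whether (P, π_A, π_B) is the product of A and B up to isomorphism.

|A|·|B| = 6·3 = 18;  |P| = 17
  → cardinalities differ; no bijection possible.

Answer: NOT A VALID PRODUCT — |P|=17 ≠ |A|·|B|=18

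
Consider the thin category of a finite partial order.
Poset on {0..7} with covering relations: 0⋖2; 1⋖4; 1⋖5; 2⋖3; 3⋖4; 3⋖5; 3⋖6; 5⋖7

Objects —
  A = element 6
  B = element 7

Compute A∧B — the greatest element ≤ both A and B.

Answer: A∧B = 3

Derivation:
{x : x⊑A ∧ x⊑B} = {0,2,3}  (A=6, B=7)
  0 ⊑ 3
  2 ⊑ 3
  3 ⊑ 3
glb = 3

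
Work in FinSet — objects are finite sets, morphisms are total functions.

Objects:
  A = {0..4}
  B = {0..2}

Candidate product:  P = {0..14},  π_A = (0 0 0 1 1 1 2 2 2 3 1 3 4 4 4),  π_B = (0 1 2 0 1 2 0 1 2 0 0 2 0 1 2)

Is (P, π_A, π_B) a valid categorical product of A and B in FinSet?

Answer: NOT A VALID PRODUCT — duplicate pair at indices 3,10

Derivation:
|A|·|B| = 5·3 = 15;  |P| = 15
Check the pairing map k ↦ (π_A(k), π_B(k)):
  0 ↦ (0,0)
  1 ↦ (0,1)
  2 ↦ (0,2)
  3 ↦ (1,0)
  4 ↦ (1,1)
  5 ↦ (1,2)
  6 ↦ (2,0)
  7 ↦ (2,1)
  8 ↦ (2,2)
  9 ↦ (3,0)
  10 ↦ (1,0)  ✗ repeats pair of k=3
  11 ↦ (3,2)
  12 ↦ (4,0)
  13 ↦ (4,1)
  14 ↦ (4,2)
distinct pairs in image: 14 / 15 needed
  → (1,0) hit at k=3 and k=10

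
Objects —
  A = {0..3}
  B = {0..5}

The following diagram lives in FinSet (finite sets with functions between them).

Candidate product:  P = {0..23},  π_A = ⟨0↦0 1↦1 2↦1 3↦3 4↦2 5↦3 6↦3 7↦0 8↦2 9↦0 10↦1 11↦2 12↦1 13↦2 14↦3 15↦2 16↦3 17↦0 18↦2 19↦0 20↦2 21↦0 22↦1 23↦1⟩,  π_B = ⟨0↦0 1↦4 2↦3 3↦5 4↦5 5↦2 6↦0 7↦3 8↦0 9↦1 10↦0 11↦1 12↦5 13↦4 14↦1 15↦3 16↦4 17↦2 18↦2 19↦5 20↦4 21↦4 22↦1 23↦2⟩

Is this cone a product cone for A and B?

Answer: NOT A VALID PRODUCT — duplicate pair at indices 13,20

Derivation:
|A|·|B| = 4·6 = 24;  |P| = 24
Check the pairing map k ↦ (π_A(k), π_B(k)):
  0 ↦ (0,0)
  1 ↦ (1,4)
  2 ↦ (1,3)
  3 ↦ (3,5)
  4 ↦ (2,5)
  5 ↦ (3,2)
  6 ↦ (3,0)
  7 ↦ (0,3)
  8 ↦ (2,0)
  9 ↦ (0,1)
  10 ↦ (1,0)
  11 ↦ (2,1)
  12 ↦ (1,5)
  13 ↦ (2,4)
  14 ↦ (3,1)
  15 ↦ (2,3)
  16 ↦ (3,4)
  17 ↦ (0,2)
  18 ↦ (2,2)
  19 ↦ (0,5)
  20 ↦ (2,4)  ✗ repeats pair of k=13
  21 ↦ (0,4)
  22 ↦ (1,1)
  23 ↦ (1,2)
distinct pairs in image: 23 / 24 needed
  → (2,4) hit at k=13 and k=20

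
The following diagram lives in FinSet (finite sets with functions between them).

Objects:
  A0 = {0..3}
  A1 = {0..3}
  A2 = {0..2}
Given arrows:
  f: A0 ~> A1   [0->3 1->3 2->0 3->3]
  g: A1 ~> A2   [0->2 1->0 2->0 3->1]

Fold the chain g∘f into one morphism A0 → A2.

Answer: [0->1 1->1 2->2 3->1]

Derivation:
  0 f~>3 g~>1
  1 f~>3 g~>1
  2 f~>0 g~>2
  3 f~>3 g~>1
composite: [0->1 1->1 2->2 3->1]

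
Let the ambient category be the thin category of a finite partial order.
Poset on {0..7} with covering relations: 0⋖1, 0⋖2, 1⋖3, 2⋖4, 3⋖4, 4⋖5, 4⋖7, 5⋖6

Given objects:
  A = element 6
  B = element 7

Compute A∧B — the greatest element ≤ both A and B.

Answer: A∧B = 4

Work:
Common predecessors of 6,7: {0,1,2,3,4}
  0 ≤ 4
  1 ≤ 4
  2 ≤ 4
  3 ≤ 4
  4 ≤ 4
glb = 4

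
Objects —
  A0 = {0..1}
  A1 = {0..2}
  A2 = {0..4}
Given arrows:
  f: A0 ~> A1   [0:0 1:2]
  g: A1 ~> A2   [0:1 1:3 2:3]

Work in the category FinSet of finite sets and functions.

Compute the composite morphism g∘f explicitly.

  0 f~>0 g~>1
  1 f~>2 g~>3
⟦path⟧: [0:1 1:3]

Answer: [0:1 1:3]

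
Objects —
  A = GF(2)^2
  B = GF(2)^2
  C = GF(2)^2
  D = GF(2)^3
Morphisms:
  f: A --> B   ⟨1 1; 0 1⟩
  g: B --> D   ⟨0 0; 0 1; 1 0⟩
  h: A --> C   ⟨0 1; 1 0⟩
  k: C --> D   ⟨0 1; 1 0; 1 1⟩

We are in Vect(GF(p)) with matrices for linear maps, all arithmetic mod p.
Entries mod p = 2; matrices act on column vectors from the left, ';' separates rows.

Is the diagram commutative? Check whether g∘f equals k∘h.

Path 1 = f;g:
  e0=⟨1,0⟩ f-->⟨1,0⟩ g-->⟨0,0,1⟩
  e1=⟨0,1⟩ f-->⟨1,1⟩ g-->⟨0,1,1⟩
  result₁ = ⟨0 0; 0 1; 1 1⟩
Path 2 = h;k:
  e0=⟨1,0⟩ h-->⟨0,1⟩ k-->⟨1,0,1⟩
  e1=⟨0,1⟩ h-->⟨1,0⟩ k-->⟨0,1,1⟩
  result₂ = ⟨1 0; 0 1; 1 1⟩
Equal? differ; not commutative

Answer: DOES NOT COMMUTE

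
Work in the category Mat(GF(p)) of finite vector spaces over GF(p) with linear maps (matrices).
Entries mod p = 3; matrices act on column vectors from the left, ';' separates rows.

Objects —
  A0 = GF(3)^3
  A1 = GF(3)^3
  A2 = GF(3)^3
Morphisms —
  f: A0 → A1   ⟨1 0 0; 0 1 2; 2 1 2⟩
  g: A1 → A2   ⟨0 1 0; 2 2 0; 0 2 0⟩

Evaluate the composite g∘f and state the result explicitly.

Answer: ⟨0 1 2; 2 2 1; 0 2 1⟩

Work:
  e0=[1,0,0] f→[1,0,2] g→[0,2,0]
  e1=[0,1,0] f→[0,1,1] g→[1,2,2]
  e2=[0,0,1] f→[0,2,2] g→[2,1,1]
composite: ⟨0 1 2; 2 2 1; 0 2 1⟩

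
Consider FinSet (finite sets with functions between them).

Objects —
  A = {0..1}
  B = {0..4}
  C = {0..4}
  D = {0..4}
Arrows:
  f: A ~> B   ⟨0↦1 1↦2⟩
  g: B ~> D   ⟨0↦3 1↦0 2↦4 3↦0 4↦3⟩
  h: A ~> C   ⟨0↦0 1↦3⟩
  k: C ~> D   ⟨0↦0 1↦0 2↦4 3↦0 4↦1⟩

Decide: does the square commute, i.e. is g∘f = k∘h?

Answer: DOES NOT COMMUTE

Trace:
Path 1 = f;g:
  0 f~>1 g~>0
  1 f~>2 g~>4
  ⟦path⟧₁ = ⟨0↦0 1↦4⟩
Path 2 = h;k:
  0 h~>0 k~>0
  1 h~>3 k~>0
  ⟦path⟧₂ = ⟨0↦0 1↦0⟩
Equal? differ; not commutative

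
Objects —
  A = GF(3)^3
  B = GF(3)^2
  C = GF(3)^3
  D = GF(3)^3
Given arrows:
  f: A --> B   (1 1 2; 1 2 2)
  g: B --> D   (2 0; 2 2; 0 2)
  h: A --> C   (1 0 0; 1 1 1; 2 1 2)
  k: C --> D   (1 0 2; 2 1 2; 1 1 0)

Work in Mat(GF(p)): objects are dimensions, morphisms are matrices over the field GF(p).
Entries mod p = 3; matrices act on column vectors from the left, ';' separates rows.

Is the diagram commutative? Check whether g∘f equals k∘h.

Path 1 = f;g:
  e0=(1,0,0) f-->(1,1) g-->(2,1,2)
  e1=(0,1,0) f-->(1,2) g-->(2,0,1)
  e2=(0,0,1) f-->(2,2) g-->(1,2,1)
  ⟦path⟧₁ = (2 2 1; 1 0 2; 2 1 1)
Path 2 = h;k:
  e0=(1,0,0) h-->(1,1,2) k-->(2,1,2)
  e1=(0,1,0) h-->(0,1,1) k-->(2,0,1)
  e2=(0,0,1) h-->(0,1,2) k-->(1,2,1)
  ⟦path⟧₂ = (2 2 1; 1 0 2; 2 1 1)
Equal? YES — commutes

Answer: COMMUTES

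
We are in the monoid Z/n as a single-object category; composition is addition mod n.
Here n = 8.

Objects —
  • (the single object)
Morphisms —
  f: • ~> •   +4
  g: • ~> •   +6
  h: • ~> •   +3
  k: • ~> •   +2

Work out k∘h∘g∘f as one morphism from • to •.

  0 +4≡4 +6≡2 +3≡5 +2≡7  (mod 8)
result: +7

Answer: +7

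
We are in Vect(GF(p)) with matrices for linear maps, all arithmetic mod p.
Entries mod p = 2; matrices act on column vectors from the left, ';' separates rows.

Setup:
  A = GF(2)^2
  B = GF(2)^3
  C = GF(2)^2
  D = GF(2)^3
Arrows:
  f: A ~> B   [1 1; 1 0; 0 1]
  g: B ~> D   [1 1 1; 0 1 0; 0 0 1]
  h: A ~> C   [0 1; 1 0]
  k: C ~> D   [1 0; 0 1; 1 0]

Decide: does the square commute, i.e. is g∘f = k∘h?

Along f;g (path 1):
  e0=[1,0] f~>[1,1,0] g~>[0,1,0]
  e1=[0,1] f~>[1,0,1] g~>[0,0,1]
  result₁ = [0 0; 1 0; 0 1]
Along h;k (path 2):
  e0=[1,0] h~>[0,1] k~>[0,1,0]
  e1=[0,1] h~>[1,0] k~>[1,0,1]
  result₂ = [0 1; 1 0; 0 1]
Equal? differ; not commutative

Answer: DOES NOT COMMUTE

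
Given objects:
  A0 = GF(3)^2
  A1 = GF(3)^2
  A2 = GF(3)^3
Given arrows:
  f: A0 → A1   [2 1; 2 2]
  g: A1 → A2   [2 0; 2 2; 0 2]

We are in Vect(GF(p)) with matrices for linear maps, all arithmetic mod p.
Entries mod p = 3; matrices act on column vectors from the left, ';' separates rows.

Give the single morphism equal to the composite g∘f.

Answer: [1 2; 2 0; 1 1]

Work:
  e0=[1,0] f→[2,2] g→[1,2,1]
  e1=[0,1] f→[1,2] g→[2,0,1]
composite: [1 2; 2 0; 1 1]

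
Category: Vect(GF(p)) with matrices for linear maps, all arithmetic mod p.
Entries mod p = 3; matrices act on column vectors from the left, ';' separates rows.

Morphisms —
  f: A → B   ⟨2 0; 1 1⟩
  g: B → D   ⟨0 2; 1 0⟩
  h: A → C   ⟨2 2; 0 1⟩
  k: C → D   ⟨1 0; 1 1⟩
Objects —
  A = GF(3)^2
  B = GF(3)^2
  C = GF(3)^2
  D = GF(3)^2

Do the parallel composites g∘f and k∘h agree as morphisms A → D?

Answer: COMMUTES

Trace:
Along f;g (path 1):
  e0=(1,0) f→(2,1) g→(2,2)
  e1=(0,1) f→(0,1) g→(2,0)
  composite₁ = ⟨2 2; 2 0⟩
Along h;k (path 2):
  e0=(1,0) h→(2,0) k→(2,2)
  e1=(0,1) h→(2,1) k→(2,0)
  composite₂ = ⟨2 2; 2 0⟩
Equal? same morphism ✓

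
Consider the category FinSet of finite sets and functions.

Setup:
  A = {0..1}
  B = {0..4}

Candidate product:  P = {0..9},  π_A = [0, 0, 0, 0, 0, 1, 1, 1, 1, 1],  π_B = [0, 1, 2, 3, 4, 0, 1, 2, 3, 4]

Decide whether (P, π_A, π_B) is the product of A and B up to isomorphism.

|A|·|B| = 2·5 = 10;  |P| = 10
Check the pairing map k ↦ (π_A(k), π_B(k)):
  0 -> (0,0)
  1 -> (0,1)
  2 -> (0,2)
  3 -> (0,3)
  4 -> (0,4)
  5 -> (1,0)
  6 -> (1,1)
  7 -> (1,2)
  8 -> (1,3)
  9 -> (1,4)
distinct pairs in image: 10 / 10 needed
  → bijection onto A×B; projections well-typed.

Answer: VALID PRODUCT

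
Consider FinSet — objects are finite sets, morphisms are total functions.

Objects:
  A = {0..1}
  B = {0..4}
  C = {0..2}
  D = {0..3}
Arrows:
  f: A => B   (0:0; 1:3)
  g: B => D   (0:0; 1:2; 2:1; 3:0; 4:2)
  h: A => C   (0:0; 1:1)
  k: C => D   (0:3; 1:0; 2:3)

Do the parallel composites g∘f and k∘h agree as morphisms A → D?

Path 1 = f;g:
  0 f=>0 g=>0
  1 f=>3 g=>0
  composite₁ = (0:0; 1:0)
Path 2 = h;k:
  0 h=>0 k=>3
  1 h=>1 k=>0
  composite₂ = (0:3; 1:0)
Equal? NO — does not commute

Answer: DOES NOT COMMUTE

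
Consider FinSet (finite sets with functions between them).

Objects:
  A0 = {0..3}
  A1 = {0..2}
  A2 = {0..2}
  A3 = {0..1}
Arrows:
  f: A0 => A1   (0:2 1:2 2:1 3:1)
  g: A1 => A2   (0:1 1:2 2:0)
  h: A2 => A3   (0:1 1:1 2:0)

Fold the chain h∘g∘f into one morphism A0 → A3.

  0 f=>2 g=>0 h=>1
  1 f=>2 g=>0 h=>1
  2 f=>1 g=>2 h=>0
  3 f=>1 g=>2 h=>0
⟦path⟧: (0:1 1:1 2:0 3:0)

Answer: (0:1 1:1 2:0 3:0)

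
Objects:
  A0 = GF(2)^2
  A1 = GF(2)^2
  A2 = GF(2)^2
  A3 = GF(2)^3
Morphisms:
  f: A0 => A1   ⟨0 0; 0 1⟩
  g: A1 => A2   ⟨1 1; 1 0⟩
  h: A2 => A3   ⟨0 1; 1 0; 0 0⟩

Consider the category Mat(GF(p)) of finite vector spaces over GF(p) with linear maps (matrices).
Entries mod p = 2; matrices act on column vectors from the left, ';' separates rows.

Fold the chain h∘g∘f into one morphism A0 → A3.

  e0=(1,0) f=>(0,0) g=>(0,0) h=>(0,0,0)
  e1=(0,1) f=>(0,1) g=>(1,0) h=>(0,1,0)
⟦path⟧: ⟨0 0; 0 1; 0 0⟩

Answer: ⟨0 0; 0 1; 0 0⟩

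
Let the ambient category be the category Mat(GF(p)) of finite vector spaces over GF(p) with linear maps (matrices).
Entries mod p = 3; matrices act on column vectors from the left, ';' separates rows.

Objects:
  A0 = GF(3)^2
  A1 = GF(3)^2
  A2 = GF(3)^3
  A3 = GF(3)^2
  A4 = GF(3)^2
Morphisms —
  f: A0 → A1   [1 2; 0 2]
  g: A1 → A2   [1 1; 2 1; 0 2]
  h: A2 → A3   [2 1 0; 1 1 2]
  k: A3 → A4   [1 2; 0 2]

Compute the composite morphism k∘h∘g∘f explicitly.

Answer: [1 2; 0 0]

Trace:
  e0=(1,0) f→(1,0) g→(1,2,0) h→(1,0) k→(1,0)
  e1=(0,1) f→(2,2) g→(1,0,1) h→(2,0) k→(2,0)
⟦path⟧: [1 2; 0 0]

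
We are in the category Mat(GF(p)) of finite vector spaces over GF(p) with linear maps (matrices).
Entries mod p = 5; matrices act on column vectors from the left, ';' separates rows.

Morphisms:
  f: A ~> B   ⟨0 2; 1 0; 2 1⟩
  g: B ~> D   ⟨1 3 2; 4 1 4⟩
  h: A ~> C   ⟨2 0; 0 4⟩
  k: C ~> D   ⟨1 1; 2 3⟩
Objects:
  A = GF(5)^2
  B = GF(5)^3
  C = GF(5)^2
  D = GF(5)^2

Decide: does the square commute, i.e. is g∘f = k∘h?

Answer: COMMUTES

Trace:
1) trace f;g:
  e0=[1,0] f~>[0,1,2] g~>[2,4]
  e1=[0,1] f~>[2,0,1] g~>[4,2]
  result₁ = ⟨2 4; 4 2⟩
2) trace h;k:
  e0=[1,0] h~>[2,0] k~>[2,4]
  e1=[0,1] h~>[0,4] k~>[4,2]
  result₂ = ⟨2 4; 4 2⟩
Equal? same morphism ✓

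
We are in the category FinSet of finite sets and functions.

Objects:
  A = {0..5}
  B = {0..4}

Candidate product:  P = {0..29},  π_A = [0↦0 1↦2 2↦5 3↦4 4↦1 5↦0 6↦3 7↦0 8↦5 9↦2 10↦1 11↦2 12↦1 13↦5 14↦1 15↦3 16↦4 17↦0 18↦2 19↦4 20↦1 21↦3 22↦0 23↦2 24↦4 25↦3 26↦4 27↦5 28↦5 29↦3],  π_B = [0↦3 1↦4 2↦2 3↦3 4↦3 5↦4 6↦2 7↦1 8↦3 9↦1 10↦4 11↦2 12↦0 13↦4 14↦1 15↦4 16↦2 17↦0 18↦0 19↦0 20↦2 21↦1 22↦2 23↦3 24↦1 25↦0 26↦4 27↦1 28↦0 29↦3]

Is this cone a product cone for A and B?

Answer: VALID PRODUCT

Trace:
|A|·|B| = 6·5 = 30;  |P| = 30
Check the pairing map k ↦ (π_A(k), π_B(k)):
  0 ↦ (0,3)
  1 ↦ (2,4)
  2 ↦ (5,2)
  3 ↦ (4,3)
  4 ↦ (1,3)
  5 ↦ (0,4)
  6 ↦ (3,2)
  7 ↦ (0,1)
  8 ↦ (5,3)
  9 ↦ (2,1)
  10 ↦ (1,4)
  11 ↦ (2,2)
  12 ↦ (1,0)
  13 ↦ (5,4)
  14 ↦ (1,1)
  15 ↦ (3,4)
  16 ↦ (4,2)
  17 ↦ (0,0)
  18 ↦ (2,0)
  19 ↦ (4,0)
  20 ↦ (1,2)
  21 ↦ (3,1)
  22 ↦ (0,2)
  23 ↦ (2,3)
  24 ↦ (4,1)
  25 ↦ (3,0)
  26 ↦ (4,4)
  27 ↦ (5,1)
  28 ↦ (5,0)
  29 ↦ (3,3)
distinct pairs in image: 30 / 30 needed
  → bijection onto A×B; projections well-typed.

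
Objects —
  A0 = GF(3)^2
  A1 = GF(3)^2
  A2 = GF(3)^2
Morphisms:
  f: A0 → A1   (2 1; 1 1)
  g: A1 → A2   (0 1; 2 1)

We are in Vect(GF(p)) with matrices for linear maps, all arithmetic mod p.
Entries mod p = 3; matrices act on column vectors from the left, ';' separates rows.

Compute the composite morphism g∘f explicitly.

  e0=[1,0] f→[2,1] g→[1,2]
  e1=[0,1] f→[1,1] g→[1,0]
composite: (1 1; 2 0)

Answer: (1 1; 2 0)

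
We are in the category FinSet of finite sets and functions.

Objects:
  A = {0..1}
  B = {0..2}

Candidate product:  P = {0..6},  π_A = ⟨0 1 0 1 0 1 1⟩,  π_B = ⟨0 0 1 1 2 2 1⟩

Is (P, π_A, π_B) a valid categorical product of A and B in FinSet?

|A|·|B| = 2·3 = 6;  |P| = 7
  → cardinalities differ; no bijection possible.

Answer: NOT A VALID PRODUCT — |P|=7 ≠ |A|·|B|=6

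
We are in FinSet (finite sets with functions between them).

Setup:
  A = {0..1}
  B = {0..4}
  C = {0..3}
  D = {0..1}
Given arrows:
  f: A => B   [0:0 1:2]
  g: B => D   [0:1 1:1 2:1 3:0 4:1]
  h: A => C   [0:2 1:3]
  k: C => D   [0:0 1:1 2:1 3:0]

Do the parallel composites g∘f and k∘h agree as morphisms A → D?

1) trace f;g:
  0 f=>0 g=>1
  1 f=>2 g=>1
  result₁ = [0:1 1:1]
2) trace h;k:
  0 h=>2 k=>1
  1 h=>3 k=>0
  result₂ = [0:1 1:0]
Equal? differ; not commutative

Answer: DOES NOT COMMUTE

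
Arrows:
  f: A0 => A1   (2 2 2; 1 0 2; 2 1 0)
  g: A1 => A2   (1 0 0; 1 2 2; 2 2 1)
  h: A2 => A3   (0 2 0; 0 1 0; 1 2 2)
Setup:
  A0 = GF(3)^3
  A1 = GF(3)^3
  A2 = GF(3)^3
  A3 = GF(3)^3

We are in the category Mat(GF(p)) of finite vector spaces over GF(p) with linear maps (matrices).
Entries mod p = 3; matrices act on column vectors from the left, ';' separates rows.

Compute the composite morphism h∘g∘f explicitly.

Answer: (1 2 0; 2 1 0; 1 2 0)

Derivation:
  e0=[1,0,0] f=>[2,1,2] g=>[2,2,2] h=>[1,2,1]
  e1=[0,1,0] f=>[2,0,1] g=>[2,1,2] h=>[2,1,2]
  e2=[0,0,1] f=>[2,2,0] g=>[2,0,2] h=>[0,0,0]
result: (1 2 0; 2 1 0; 1 2 0)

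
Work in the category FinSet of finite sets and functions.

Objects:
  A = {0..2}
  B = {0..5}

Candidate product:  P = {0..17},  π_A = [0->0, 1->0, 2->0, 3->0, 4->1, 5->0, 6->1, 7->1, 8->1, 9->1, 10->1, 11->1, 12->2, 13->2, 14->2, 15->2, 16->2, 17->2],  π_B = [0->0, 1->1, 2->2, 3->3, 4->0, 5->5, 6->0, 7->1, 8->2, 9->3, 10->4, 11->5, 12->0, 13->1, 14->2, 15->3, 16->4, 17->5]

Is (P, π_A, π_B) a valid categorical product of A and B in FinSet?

Answer: NOT A VALID PRODUCT — duplicate pair at indices 6,4

Derivation:
|A|·|B| = 3·6 = 18;  |P| = 18
Check the pairing map k ↦ (π_A(k), π_B(k)):
  0 -> (0,0)
  1 -> (0,1)
  2 -> (0,2)
  3 -> (0,3)
  4 -> (1,0)
  5 -> (0,5)
  6 -> (1,0)  ✗ repeats pair of k=4
  7 -> (1,1)
  8 -> (1,2)
  9 -> (1,3)
  10 -> (1,4)
  11 -> (1,5)
  12 -> (2,0)
  13 -> (2,1)
  14 -> (2,2)
  15 -> (2,3)
  16 -> (2,4)
  17 -> (2,5)
distinct pairs in image: 17 / 18 needed
  → (1,0) hit at k=4 and k=6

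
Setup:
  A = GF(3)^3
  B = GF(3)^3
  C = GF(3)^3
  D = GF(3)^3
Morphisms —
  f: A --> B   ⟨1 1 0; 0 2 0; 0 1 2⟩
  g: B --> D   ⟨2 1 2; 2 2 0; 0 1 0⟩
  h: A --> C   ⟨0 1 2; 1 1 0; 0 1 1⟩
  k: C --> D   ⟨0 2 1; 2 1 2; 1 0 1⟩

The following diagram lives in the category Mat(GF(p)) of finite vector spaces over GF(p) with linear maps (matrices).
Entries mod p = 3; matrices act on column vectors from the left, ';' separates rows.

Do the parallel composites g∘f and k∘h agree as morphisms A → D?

Along f;g (path 1):
  e0=[1,0,0] f-->[1,0,0] g-->[2,2,0]
  e1=[0,1,0] f-->[1,2,1] g-->[0,0,2]
  e2=[0,0,1] f-->[0,0,2] g-->[1,0,0]
  composite₁ = ⟨2 0 1; 2 0 0; 0 2 0⟩
Along h;k (path 2):
  e0=[1,0,0] h-->[0,1,0] k-->[2,1,0]
  e1=[0,1,0] h-->[1,1,1] k-->[0,2,2]
  e2=[0,0,1] h-->[2,0,1] k-->[1,0,0]
  composite₂ = ⟨2 0 1; 1 2 0; 0 2 0⟩
Equal? differ; not commutative

Answer: DOES NOT COMMUTE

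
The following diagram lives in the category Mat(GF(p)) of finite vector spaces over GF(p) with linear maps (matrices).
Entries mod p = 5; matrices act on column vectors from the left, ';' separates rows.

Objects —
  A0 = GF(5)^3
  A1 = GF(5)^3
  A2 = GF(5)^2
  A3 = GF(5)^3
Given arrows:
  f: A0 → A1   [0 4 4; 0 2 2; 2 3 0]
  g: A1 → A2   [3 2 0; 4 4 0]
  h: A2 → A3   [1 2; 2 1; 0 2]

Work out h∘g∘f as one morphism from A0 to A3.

  e0=(1,0,0) f→(0,0,2) g→(0,0) h→(0,0,0)
  e1=(0,1,0) f→(4,2,3) g→(1,4) h→(4,1,3)
  e2=(0,0,1) f→(4,2,0) g→(1,4) h→(4,1,3)
⟦path⟧: [0 4 4; 0 1 1; 0 3 3]

Answer: [0 4 4; 0 1 1; 0 3 3]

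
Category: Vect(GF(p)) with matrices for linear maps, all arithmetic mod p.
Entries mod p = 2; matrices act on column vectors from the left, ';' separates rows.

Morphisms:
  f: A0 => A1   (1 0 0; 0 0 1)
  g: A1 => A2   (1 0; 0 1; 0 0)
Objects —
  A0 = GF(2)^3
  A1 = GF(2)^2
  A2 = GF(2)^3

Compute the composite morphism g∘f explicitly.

Answer: (1 0 0; 0 0 1; 0 0 0)

Derivation:
  e0=[1,0,0] f=>[1,0] g=>[1,0,0]
  e1=[0,1,0] f=>[0,0] g=>[0,0,0]
  e2=[0,0,1] f=>[0,1] g=>[0,1,0]
result: (1 0 0; 0 0 1; 0 0 0)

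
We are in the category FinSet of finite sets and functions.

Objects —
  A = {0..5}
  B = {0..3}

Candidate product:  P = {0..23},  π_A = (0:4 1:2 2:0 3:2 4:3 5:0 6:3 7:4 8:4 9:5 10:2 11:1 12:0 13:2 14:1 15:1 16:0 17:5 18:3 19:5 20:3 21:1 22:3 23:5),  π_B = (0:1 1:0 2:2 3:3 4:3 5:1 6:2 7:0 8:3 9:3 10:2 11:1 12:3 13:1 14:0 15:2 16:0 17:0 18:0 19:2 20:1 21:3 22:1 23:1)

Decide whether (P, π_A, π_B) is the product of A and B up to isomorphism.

|A|·|B| = 6·4 = 24;  |P| = 24
Check the pairing map k ↦ (π_A(k), π_B(k)):
  0 : (4,1)
  1 : (2,0)
  2 : (0,2)
  3 : (2,3)
  4 : (3,3)
  5 : (0,1)
  6 : (3,2)
  7 : (4,0)
  8 : (4,3)
  9 : (5,3)
  10 : (2,2)
  11 : (1,1)
  12 : (0,3)
  13 : (2,1)
  14 : (1,0)
  15 : (1,2)
  16 : (0,0)
  17 : (5,0)
  18 : (3,0)
  19 : (5,2)
  20 : (3,1)
  21 : (1,3)
  22 : (3,1)  ✗ repeats pair of k=20
  23 : (5,1)
distinct pairs in image: 23 / 24 needed
  → (3,1) hit at k=20 and k=22

Answer: NOT A VALID PRODUCT — duplicate pair at indices 22,20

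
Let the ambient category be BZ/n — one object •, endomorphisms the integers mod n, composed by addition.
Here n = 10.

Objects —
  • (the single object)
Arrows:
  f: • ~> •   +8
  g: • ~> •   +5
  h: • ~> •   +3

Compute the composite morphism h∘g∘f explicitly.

Answer: +6

Trace:
  0 +8≡8 +5≡3 +3≡6  (mod 10)
result: +6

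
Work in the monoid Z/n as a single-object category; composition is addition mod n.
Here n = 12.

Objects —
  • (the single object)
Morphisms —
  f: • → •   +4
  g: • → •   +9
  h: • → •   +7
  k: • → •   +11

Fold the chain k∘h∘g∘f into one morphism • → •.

Answer: +7

Work:
  0 +4≡4 +9≡1 +7≡8 +11≡7  (mod 12)
composite: +7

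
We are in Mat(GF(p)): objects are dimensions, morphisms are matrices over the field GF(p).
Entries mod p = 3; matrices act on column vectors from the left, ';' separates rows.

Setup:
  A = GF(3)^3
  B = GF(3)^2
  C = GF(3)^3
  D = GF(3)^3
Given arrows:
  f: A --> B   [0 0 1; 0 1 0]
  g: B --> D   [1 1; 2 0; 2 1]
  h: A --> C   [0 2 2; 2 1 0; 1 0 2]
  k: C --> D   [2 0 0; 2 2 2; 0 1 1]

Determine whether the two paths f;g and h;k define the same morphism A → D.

Answer: COMMUTES

Work:
1) trace f;g:
  e0=(1,0,0) f-->(0,0) g-->(0,0,0)
  e1=(0,1,0) f-->(0,1) g-->(1,0,1)
  e2=(0,0,1) f-->(1,0) g-->(1,2,2)
  result₁ = [0 1 1; 0 0 2; 0 1 2]
2) trace h;k:
  e0=(1,0,0) h-->(0,2,1) k-->(0,0,0)
  e1=(0,1,0) h-->(2,1,0) k-->(1,0,1)
  e2=(0,0,1) h-->(2,0,2) k-->(1,2,2)
  result₂ = [0 1 1; 0 0 2; 0 1 2]
Equal? YES — commutes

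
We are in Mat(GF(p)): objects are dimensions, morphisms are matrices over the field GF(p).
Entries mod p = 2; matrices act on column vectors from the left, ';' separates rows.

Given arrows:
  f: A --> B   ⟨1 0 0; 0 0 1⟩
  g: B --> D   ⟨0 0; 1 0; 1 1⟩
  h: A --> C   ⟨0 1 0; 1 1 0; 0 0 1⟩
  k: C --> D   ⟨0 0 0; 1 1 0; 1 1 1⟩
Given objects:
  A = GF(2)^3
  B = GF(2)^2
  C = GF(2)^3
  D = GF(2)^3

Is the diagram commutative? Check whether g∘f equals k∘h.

Answer: COMMUTES

Trace:
1) trace f;g:
  e0=[1,0,0] f-->[1,0] g-->[0,1,1]
  e1=[0,1,0] f-->[0,0] g-->[0,0,0]
  e2=[0,0,1] f-->[0,1] g-->[0,0,1]
  result₁ = ⟨0 0 0; 1 0 0; 1 0 1⟩
2) trace h;k:
  e0=[1,0,0] h-->[0,1,0] k-->[0,1,1]
  e1=[0,1,0] h-->[1,1,0] k-->[0,0,0]
  e2=[0,0,1] h-->[0,0,1] k-->[0,0,1]
  result₂ = ⟨0 0 0; 1 0 0; 1 0 1⟩
Equal? YES — commutes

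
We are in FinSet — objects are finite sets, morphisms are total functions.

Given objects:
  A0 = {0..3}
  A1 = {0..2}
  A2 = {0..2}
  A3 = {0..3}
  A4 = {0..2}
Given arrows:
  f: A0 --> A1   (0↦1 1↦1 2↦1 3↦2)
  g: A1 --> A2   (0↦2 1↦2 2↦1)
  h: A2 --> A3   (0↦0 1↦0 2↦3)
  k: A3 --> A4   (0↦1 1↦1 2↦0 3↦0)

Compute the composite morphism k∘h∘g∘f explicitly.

Answer: (0↦0 1↦0 2↦0 3↦1)

Trace:
  0 f-->1 g-->2 h-->3 k-->0
  1 f-->1 g-->2 h-->3 k-->0
  2 f-->1 g-->2 h-->3 k-->0
  3 f-->2 g-->1 h-->0 k-->1
⟦path⟧: (0↦0 1↦0 2↦0 3↦1)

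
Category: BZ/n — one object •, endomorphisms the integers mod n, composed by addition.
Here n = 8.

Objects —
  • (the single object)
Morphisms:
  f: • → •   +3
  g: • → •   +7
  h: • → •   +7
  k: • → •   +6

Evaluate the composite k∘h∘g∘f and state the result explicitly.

  0 +3≡3 +7≡2 +7≡1 +6≡7  (mod 8)
⟦path⟧: +7

Answer: +7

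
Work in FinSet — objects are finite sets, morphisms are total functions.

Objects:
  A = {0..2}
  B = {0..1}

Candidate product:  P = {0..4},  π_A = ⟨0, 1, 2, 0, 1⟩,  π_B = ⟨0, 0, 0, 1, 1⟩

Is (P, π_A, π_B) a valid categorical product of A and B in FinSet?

Answer: NOT A VALID PRODUCT — |P|=5 ≠ |A|·|B|=6

Work:
|A|·|B| = 3·2 = 6;  |P| = 5
  → cardinalities differ; no bijection possible.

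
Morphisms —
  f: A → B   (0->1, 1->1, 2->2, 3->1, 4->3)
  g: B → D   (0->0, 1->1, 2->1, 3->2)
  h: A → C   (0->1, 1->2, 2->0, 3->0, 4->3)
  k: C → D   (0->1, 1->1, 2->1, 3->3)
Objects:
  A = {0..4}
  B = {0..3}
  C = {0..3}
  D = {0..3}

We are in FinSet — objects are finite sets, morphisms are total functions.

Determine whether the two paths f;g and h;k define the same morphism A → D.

1) trace f;g:
  0 f→1 g→1
  1 f→1 g→1
  2 f→2 g→1
  3 f→1 g→1
  4 f→3 g→2
  composite₁ = (0->1, 1->1, 2->1, 3->1, 4->2)
2) trace h;k:
  0 h→1 k→1
  1 h→2 k→1
  2 h→0 k→1
  3 h→0 k→1
  4 h→3 k→3
  composite₂ = (0->1, 1->1, 2->1, 3->1, 4->3)
Equal? NO — does not commute

Answer: DOES NOT COMMUTE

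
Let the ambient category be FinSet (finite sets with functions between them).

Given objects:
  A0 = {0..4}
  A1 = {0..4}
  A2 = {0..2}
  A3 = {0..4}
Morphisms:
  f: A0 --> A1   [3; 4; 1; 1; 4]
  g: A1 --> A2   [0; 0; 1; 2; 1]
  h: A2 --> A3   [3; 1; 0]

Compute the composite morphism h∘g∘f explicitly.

Answer: [0; 1; 3; 3; 1]

Work:
  0 f-->3 g-->2 h-->0
  1 f-->4 g-->1 h-->1
  2 f-->1 g-->0 h-->3
  3 f-->1 g-->0 h-->3
  4 f-->4 g-->1 h-->1
result: [0; 1; 3; 3; 1]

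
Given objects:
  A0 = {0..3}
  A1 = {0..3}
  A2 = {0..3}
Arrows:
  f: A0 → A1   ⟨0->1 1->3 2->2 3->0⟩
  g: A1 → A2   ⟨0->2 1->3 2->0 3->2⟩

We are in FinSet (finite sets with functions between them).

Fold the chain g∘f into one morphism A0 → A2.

  0 f→1 g→3
  1 f→3 g→2
  2 f→2 g→0
  3 f→0 g→2
result: ⟨0->3 1->2 2->0 3->2⟩

Answer: ⟨0->3 1->2 2->0 3->2⟩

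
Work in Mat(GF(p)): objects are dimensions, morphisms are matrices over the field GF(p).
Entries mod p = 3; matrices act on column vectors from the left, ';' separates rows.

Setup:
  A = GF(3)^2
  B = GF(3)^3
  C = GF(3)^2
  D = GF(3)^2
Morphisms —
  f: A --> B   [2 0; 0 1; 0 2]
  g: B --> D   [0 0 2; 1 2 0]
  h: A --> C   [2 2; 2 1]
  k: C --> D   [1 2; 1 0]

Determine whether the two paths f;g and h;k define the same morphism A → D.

Answer: COMMUTES

Trace:
Path 1 = f;g:
  e0=[1,0] f-->[2,0,0] g-->[0,2]
  e1=[0,1] f-->[0,1,2] g-->[1,2]
  composite₁ = [0 1; 2 2]
Path 2 = h;k:
  e0=[1,0] h-->[2,2] k-->[0,2]
  e1=[0,1] h-->[2,1] k-->[1,2]
  composite₂ = [0 1; 2 2]
Equal? YES — commutes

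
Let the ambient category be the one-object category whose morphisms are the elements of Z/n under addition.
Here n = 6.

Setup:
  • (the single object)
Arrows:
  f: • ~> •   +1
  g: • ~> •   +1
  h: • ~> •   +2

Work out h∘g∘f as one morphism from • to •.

Answer: +4

Derivation:
  0 +1≡1 +1≡2 +2≡4  (mod 6)
composite: +4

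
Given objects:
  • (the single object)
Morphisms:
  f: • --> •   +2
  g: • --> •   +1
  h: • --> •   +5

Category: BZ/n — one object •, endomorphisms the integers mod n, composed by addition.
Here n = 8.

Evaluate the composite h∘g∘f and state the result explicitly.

Answer: +0

Derivation:
  0 +2≡2 +1≡3 +5≡0  (mod 8)
⟦path⟧: +0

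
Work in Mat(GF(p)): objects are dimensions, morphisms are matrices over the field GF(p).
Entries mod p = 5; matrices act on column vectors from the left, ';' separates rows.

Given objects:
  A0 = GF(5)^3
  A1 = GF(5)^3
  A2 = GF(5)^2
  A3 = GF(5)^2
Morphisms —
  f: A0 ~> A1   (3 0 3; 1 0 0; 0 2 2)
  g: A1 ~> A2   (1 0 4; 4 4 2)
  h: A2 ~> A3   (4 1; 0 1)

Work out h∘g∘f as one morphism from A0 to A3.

Answer: (3 1 0; 1 4 1)

Trace:
  e0=⟨1,0,0⟩ f~>⟨3,1,0⟩ g~>⟨3,1⟩ h~>⟨3,1⟩
  e1=⟨0,1,0⟩ f~>⟨0,0,2⟩ g~>⟨3,4⟩ h~>⟨1,4⟩
  e2=⟨0,0,1⟩ f~>⟨3,0,2⟩ g~>⟨1,1⟩ h~>⟨0,1⟩
composite: (3 1 0; 1 4 1)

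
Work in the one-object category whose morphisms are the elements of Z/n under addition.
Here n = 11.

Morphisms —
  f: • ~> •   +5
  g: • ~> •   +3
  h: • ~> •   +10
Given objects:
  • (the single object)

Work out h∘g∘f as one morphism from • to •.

  0 +5≡5 +3≡8 +10≡7  (mod 11)
result: +7

Answer: +7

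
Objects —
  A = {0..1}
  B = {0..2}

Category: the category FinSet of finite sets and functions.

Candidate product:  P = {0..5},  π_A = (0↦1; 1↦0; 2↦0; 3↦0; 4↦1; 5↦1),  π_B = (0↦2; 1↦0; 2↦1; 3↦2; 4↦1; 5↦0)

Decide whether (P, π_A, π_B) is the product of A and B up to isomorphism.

Answer: VALID PRODUCT

Trace:
|A|·|B| = 2·3 = 6;  |P| = 6
Check the pairing map k ↦ (π_A(k), π_B(k)):
  0 ↦ (1,2)
  1 ↦ (0,0)
  2 ↦ (0,1)
  3 ↦ (0,2)
  4 ↦ (1,1)
  5 ↦ (1,0)
distinct pairs in image: 6 / 6 needed
  → bijection onto A×B; projections well-typed.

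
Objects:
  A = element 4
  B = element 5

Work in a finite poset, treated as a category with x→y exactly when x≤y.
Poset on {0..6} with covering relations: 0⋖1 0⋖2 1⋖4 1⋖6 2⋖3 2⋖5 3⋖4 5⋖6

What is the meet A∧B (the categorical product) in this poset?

{x : x<=A ∧ x<=B} = {0,2}  (A=4, B=5)
  0 <= 2
  2 <= 2
glb = 2

Answer: A∧B = 2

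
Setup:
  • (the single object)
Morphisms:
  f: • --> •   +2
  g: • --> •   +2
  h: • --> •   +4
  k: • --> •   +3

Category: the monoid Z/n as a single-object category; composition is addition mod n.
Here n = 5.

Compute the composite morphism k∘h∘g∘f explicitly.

Answer: +1

Derivation:
  0 +2≡2 +2≡4 +4≡3 +3≡1  (mod 5)
composite: +1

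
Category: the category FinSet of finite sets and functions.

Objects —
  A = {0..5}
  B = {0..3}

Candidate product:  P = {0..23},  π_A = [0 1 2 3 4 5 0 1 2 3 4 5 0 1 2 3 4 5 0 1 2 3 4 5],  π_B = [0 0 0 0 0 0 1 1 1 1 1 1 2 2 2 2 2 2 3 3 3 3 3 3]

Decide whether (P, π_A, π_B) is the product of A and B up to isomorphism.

Answer: VALID PRODUCT

Work:
|A|·|B| = 6·4 = 24;  |P| = 24
Check the pairing map k ↦ (π_A(k), π_B(k)):
  0 ↦ (0,0)
  1 ↦ (1,0)
  2 ↦ (2,0)
  3 ↦ (3,0)
  4 ↦ (4,0)
  5 ↦ (5,0)
  6 ↦ (0,1)
  7 ↦ (1,1)
  8 ↦ (2,1)
  9 ↦ (3,1)
  10 ↦ (4,1)
  11 ↦ (5,1)
  12 ↦ (0,2)
  13 ↦ (1,2)
  14 ↦ (2,2)
  15 ↦ (3,2)
  16 ↦ (4,2)
  17 ↦ (5,2)
  18 ↦ (0,3)
  19 ↦ (1,3)
  20 ↦ (2,3)
  21 ↦ (3,3)
  22 ↦ (4,3)
  23 ↦ (5,3)
distinct pairs in image: 24 / 24 needed
  → bijection onto A×B; projections well-typed.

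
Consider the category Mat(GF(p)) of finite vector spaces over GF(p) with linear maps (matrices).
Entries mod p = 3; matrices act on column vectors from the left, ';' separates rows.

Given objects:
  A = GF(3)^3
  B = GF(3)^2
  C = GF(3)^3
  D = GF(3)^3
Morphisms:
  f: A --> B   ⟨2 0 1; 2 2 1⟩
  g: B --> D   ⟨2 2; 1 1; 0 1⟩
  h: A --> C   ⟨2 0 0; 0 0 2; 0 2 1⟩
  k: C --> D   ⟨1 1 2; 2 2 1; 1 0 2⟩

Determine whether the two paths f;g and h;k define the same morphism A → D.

1) trace f;g:
  e0=[1,0,0] f-->[2,2] g-->[2,1,2]
  e1=[0,1,0] f-->[0,2] g-->[1,2,2]
  e2=[0,0,1] f-->[1,1] g-->[1,2,1]
  ⟦path⟧₁ = ⟨2 1 1; 1 2 2; 2 2 1⟩
2) trace h;k:
  e0=[1,0,0] h-->[2,0,0] k-->[2,1,2]
  e1=[0,1,0] h-->[0,0,2] k-->[1,2,1]
  e2=[0,0,1] h-->[0,2,1] k-->[1,2,2]
  ⟦path⟧₂ = ⟨2 1 1; 1 2 2; 2 1 2⟩
Equal? differ; not commutative

Answer: DOES NOT COMMUTE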